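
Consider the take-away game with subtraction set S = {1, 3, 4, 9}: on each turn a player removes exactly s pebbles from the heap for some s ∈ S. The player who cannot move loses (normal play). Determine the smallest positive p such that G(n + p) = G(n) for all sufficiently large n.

n :  0  1  2  3  4  5  6  7  8  9 10 11 12 13 14 15 16 17 18 19 20 21 22 23 24 25
G :  0  1  0  1  2  3  2  0  1  4  3  2  0  1  0  1  2  3  2  0  1  4  3  2  0  1
G(n+12) = G(n) holds for n = 0,…,8 (a full window of length max(S) = 9), so the sequence is purely periodic with period 12.

12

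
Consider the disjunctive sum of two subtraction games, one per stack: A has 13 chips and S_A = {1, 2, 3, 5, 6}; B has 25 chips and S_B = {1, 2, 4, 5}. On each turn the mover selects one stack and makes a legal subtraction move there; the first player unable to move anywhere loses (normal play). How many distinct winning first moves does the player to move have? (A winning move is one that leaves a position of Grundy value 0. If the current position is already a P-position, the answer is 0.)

0

Stack A, S = {1, 2, 3, 5, 6}:
G(0) = 0
G(1) = mex{0} = 1
G(2) = mex{1,0} = 2
G(3) = mex{2,1,0} = 3
G(4) = mex{3,2,1} = 0
G(5) = mex{0,3,2,0} = 1
G(6) = mex{1,0,3,1,0} = 2
G(7) = mex{2,1,0,2,1} = 3
G(8) = mex{3,2,1,3,2} = 0
G(9) = mex{0,3,2,0,3} = 1
G(10) = mex{1,0,3,1,0} = 2
G(11) = mex{2,1,0,2,1} = 3
G(12) = mex{3,2,1,3,2} = 0
G(13) = mex{0,3,2,0,3} = 1
G_A(13) = 1.
Stack B, S = {1, 2, 4, 5}:
G(0) = 0
G(1) = mex{0} = 1
G(2) = mex{1,0} = 2
G(3) = mex{2,1} = 0
G(4) = mex{0,2,0} = 1
G(5) = mex{1,0,1,0} = 2
G(6) = mex{2,1,2,1} = 0
G(7) = mex{0,2,0,2} = 1
G(8) = mex{1,0,1,0} = 2
G(9) = mex{2,1,2,1} = 0
G(10) = mex{0,2,0,2} = 1
G(11) = mex{1,0,1,0} = 2
G(12) = mex{2,1,2,1} = 0
G(13) = mex{0,2,0,2} = 1
G(14) = mex{1,0,1,0} = 2
G(15) = mex{2,1,2,1} = 0
G(16) = mex{0,2,0,2} = 1
G(17) = mex{1,0,1,0} = 2
G(18) = mex{2,1,2,1} = 0
G(19) = mex{0,2,0,2} = 1
G(20) = mex{1,0,1,0} = 2
G(21) = mex{2,1,2,1} = 0
G(22) = mex{0,2,0,2} = 1
G(23) = mex{1,0,1,0} = 2
G(24) = mex{2,1,2,1} = 0
G(25) = mex{0,2,0,2} = 1
G_B(25) = 1.
Combined Grundy value = 1 ⊕ 1 = 0.
A winning move leaves total XOR = 0, i.e. changes one component's Grundy value g to g ⊕ X where X is the current total.
Stack A: target g' = 1⊕0 = 1, but every legal move changes the Grundy value (mex property), so 0 moves.
Stack B: target g' = 1⊕0 = 1, but every legal move changes the Grundy value (mex property), so 0 moves.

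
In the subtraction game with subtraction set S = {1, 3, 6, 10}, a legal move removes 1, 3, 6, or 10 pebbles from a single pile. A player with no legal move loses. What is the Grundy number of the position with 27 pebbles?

G(0) = 0
G(1) = mex{0} = 1
G(2) = mex{1} = 0
G(3) = mex{0,0} = 1
G(4) = mex{1,1} = 0
G(5) = mex{0,0} = 1
G(6) = mex{1,1,0} = 2
G(7) = mex{2,0,1} = 3
G(8) = mex{3,1,0} = 2
G(9) = mex{2,2,1} = 0
G(10) = mex{0,3,0,0} = 1
G(11) = mex{1,2,1,1} = 0
G(12) = mex{0,0,2,0} = 1
G(13) = mex{1,1,3,1} = 0
G(14) = mex{0,0,2,0} = 1
G(15) = mex{1,1,0,1} = 2
G(16) = mex{2,0,1,2} = 3
G(17) = mex{3,1,0,3} = 2
G(18) = mex{2,2,1,2} = 0
G(19) = mex{0,3,0,0} = 1
G(20) = mex{1,2,1,1} = 0
G(21) = mex{0,0,2,0} = 1
G(22) = mex{1,1,3,1} = 0
G(23) = mex{0,0,2,0} = 1
G(24) = mex{1,1,0,1} = 2
G(25) = mex{2,0,1,2} = 3
G(26) = mex{3,1,0,3} = 2
G(27) = mex{2,2,1,2} = 0

0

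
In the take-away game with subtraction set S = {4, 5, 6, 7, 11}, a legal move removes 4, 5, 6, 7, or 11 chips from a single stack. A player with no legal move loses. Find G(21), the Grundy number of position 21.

1

G(0) = 0
G(1) = mex{} = 0
G(2) = mex{} = 0
G(3) = mex{} = 0
G(4) = mex{0} = 1
G(5) = mex{0,0} = 1
G(6) = mex{0,0,0} = 1
G(7) = mex{0,0,0,0} = 1
G(8) = mex{1,0,0,0} = 2
G(9) = mex{1,1,0,0} = 2
G(10) = mex{1,1,1,0} = 2
G(11) = mex{1,1,1,1,0} = 2
G(12) = mex{2,1,1,1,0} = 3
G(13) = mex{2,2,1,1,0} = 3
G(14) = mex{2,2,2,1,0} = 3
G(15) = mex{2,2,2,2,1} = 0
G(16) = mex{3,2,2,2,1} = 0
G(17) = mex{3,3,2,2,1} = 0
G(18) = mex{3,3,3,2,1} = 0
G(19) = mex{0,3,3,3,2} = 1
G(20) = mex{0,0,3,3,2} = 1
G(21) = mex{0,0,0,3,2} = 1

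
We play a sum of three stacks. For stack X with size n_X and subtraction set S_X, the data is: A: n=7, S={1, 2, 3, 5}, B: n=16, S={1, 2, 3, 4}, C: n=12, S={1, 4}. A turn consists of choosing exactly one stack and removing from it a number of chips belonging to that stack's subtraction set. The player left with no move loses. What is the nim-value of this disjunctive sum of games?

Stack A, S = {1, 2, 3, 5}:
G(0) = 0
G(1) = mex{0} = 1
G(2) = mex{1,0} = 2
G(3) = mex{2,1,0} = 3
G(4) = mex{3,2,1} = 0
G(5) = mex{0,3,2,0} = 1
G(6) = mex{1,0,3,1} = 2
G(7) = mex{2,1,0,2} = 3
G_A(7) = 3.
Stack B, S = {1, 2, 3, 4}:
G(0) = 0
G(1) = mex{0} = 1
G(2) = mex{1,0} = 2
G(3) = mex{2,1,0} = 3
G(4) = mex{3,2,1,0} = 4
G(5) = mex{4,3,2,1} = 0
G(6) = mex{0,4,3,2} = 1
G(7) = mex{1,0,4,3} = 2
G(8) = mex{2,1,0,4} = 3
G(9) = mex{3,2,1,0} = 4
G(10) = mex{4,3,2,1} = 0
G(11) = mex{0,4,3,2} = 1
G(12) = mex{1,0,4,3} = 2
G(13) = mex{2,1,0,4} = 3
G(14) = mex{3,2,1,0} = 4
G(15) = mex{4,3,2,1} = 0
G(16) = mex{0,4,3,2} = 1
G_B(16) = 1.
Stack C, S = {1, 4}:
G(0) = 0
G(1) = mex{0} = 1
G(2) = mex{1} = 0
G(3) = mex{0} = 1
G(4) = mex{1,0} = 2
G(5) = mex{2,1} = 0
G(6) = mex{0,0} = 1
G(7) = mex{1,1} = 0
G(8) = mex{0,2} = 1
G(9) = mex{1,0} = 2
G(10) = mex{2,1} = 0
G(11) = mex{0,0} = 1
G(12) = mex{1,1} = 0
G_C(12) = 0.
Combined Grundy value = 3 ⊕ 1 ⊕ 0 = 2.

2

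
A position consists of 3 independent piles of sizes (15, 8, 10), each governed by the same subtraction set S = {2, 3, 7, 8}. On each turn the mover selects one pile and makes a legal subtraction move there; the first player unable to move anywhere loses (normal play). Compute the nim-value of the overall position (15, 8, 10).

All piles use S = {2, 3, 7, 8}:
n :  0  1  2  3  4  5  6  7  8  9 10 11 12 13 14 15
G :  0  0  1  1  2  0  0  1  1  2  0  0  1  1  2  0
Pile A: G(15) = 0.
Pile B: G(8) = 1.
Pile C: G(10) = 0.
Combined Grundy value = 0 ⊕ 1 ⊕ 0 = 1.

1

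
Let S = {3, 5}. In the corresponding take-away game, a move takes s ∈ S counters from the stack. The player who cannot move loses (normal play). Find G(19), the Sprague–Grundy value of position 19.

n :  0  1  2  3  4  5  6  7  8  9 10 11 12 13 14 15 16 17 18 19
G :  0  0  0  1  1  1  2  2  0  0  0  1  1  1  2  2  0  0  0  1

1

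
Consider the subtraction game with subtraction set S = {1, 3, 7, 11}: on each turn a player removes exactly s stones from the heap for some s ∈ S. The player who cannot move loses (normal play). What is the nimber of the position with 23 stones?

n :  0  1  2  3  4  5  6  7  8  9 10 11 12 13 14 15 16 17 18 19 20 21 22 23
G :  0  1  0  1  0  1  0  1  0  1  0  1  0  1  0  1  0  1  0  1  0  1  0  1

1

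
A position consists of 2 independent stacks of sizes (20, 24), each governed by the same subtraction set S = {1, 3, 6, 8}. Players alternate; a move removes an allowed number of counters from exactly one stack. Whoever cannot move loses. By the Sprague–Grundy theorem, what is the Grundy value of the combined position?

2

All stacks use S = {1, 3, 6, 8}:
n :  0  1  2  3  4  5  6  7  8  9 10 11 12 13 14 15 16 17 18 19 20 21 22 23 24
G :  0  1  0  1  0  1  2  3  2  0  1  0  1  0  1  2  3  2  0  1  0  1  0  1  2
Stack A: G(20) = 0.
Stack B: G(24) = 2.
Combined Grundy value = 0 ⊕ 2 = 2.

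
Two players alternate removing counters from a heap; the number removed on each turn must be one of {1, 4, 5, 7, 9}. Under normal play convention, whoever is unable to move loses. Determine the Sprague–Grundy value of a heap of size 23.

n :  0  1  2  3  4  5  6  7  8  9 10 11 12 13 14 15 16 17 18 19 20 21 22 23
G :  0  1  0  1  2  3  2  3  0  1  0  1  2  3  2  3  0  1  0  1  2  3  2  3

3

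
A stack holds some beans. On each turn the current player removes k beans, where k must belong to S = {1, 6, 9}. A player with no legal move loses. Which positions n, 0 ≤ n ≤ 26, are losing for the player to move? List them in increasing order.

G(0) = 0
G(1) = mex{0} = 1
G(2) = mex{1} = 0
G(3) = mex{0} = 1
G(4) = mex{1} = 0
G(5) = mex{0} = 1
G(6) = mex{1,0} = 2
G(7) = mex{2,1} = 0
G(8) = mex{0,0} = 1
G(9) = mex{1,1,0} = 2
G(10) = mex{2,0,1} = 3
G(11) = mex{3,1,0} = 2
G(12) = mex{2,2,1} = 0
G(13) = mex{0,0,0} = 1
G(14) = mex{1,1,1} = 0
G(15) = mex{0,2,2} = 1
G(16) = mex{1,3,0} = 2
G(17) = mex{2,2,1} = 0
G(18) = mex{0,0,2} = 1
G(19) = mex{1,1,3} = 0
G(20) = mex{0,0,2} = 1
G(21) = mex{1,1,0} = 2
G(22) = mex{2,2,1} = 0
G(23) = mex{0,0,0} = 1
G(24) = mex{1,1,1} = 0
G(25) = mex{0,0,2} = 1
G(26) = mex{1,1,0} = 2
P-positions are exactly the n with G(n) = 0.

0, 2, 4, 7, 12, 14, 17, 19, 22, 24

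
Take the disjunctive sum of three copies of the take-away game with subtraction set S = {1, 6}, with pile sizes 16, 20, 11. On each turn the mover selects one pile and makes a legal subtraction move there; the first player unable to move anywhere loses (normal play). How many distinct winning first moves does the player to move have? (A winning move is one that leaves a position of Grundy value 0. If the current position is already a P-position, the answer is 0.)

All piles use S = {1, 6}:
G(0) = 0
G(1) = mex{0} = 1
G(2) = mex{1} = 0
G(3) = mex{0} = 1
G(4) = mex{1} = 0
G(5) = mex{0} = 1
G(6) = mex{1,0} = 2
G(7) = mex{2,1} = 0
G(8) = mex{0,0} = 1
G(9) = mex{1,1} = 0
G(10) = mex{0,0} = 1
G(11) = mex{1,1} = 0
G(12) = mex{0,2} = 1
G(13) = mex{1,0} = 2
G(14) = mex{2,1} = 0
G(15) = mex{0,0} = 1
G(16) = mex{1,1} = 0
G(17) = mex{0,0} = 1
G(18) = mex{1,1} = 0
G(19) = mex{0,2} = 1
G(20) = mex{1,0} = 2
Pile A: G(16) = 0.
Pile B: G(20) = 2.
Pile C: G(11) = 0.
Combined Grundy value = 0 ⊕ 2 ⊕ 0 = 2.
A winning move leaves total XOR = 0, i.e. changes one component's Grundy value g to g ⊕ X where X is the current total.
Pile A: need g' = 0⊕2 = 2. Options: 16−1→G=1, 16−6→G=1. Hits: 0.
Pile B: need g' = 2⊕2 = 0. Options: 20−1→G=1, 20−6→G=0. Hits: 1.
Pile C: need g' = 0⊕2 = 2. Options: 11−1→G=1, 11−6→G=1. Hits: 0.

1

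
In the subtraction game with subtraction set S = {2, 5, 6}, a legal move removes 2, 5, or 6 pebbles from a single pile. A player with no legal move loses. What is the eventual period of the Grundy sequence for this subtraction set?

11

G(0) = 0
G(1) = mex{} = 0
G(2) = mex{0} = 1
G(3) = mex{0} = 1
G(4) = mex{1} = 0
G(5) = mex{1,0} = 2
G(6) = mex{0,0,0} = 1
G(7) = mex{2,1,0} = 3
G(8) = mex{1,1,1} = 0
G(9) = mex{3,0,1} = 2
G(10) = mex{0,2,0} = 1
G(11) = mex{2,1,2} = 0
G(12) = mex{1,3,1} = 0
G(13) = mex{0,0,3} = 1
G(14) = mex{0,2,0} = 1
G(15) = mex{1,1,2} = 0
G(16) = mex{1,0,1} = 2
G(17) = mex{0,0,0} = 1
G(18) = mex{2,1,0} = 3
G(19) = mex{1,1,1} = 0
G(20) = mex{3,0,1} = 2
G(21) = mex{0,2,0} = 1
G(22) = mex{2,1,2} = 0
G(23) = mex{1,3,1} = 0
G(n+11) = G(n) holds for n = 0,…,5 (a full window of length max(S) = 6), so the sequence is purely periodic with period 11.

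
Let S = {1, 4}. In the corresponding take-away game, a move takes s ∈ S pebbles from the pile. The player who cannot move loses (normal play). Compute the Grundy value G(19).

2

n :  0  1  2  3  4  5  6  7  8  9 10 11 12 13 14 15 16 17 18 19
G :  0  1  0  1  2  0  1  0  1  2  0  1  0  1  2  0  1  0  1  2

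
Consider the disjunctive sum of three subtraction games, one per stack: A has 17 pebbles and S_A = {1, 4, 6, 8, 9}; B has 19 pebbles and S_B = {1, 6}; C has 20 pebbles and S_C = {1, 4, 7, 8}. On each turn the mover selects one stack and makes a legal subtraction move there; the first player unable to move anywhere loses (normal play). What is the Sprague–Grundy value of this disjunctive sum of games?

3

Stack A, S = {1, 4, 6, 8, 9}:
G(0) = 0
G(1) = mex{0} = 1
G(2) = mex{1} = 0
G(3) = mex{0} = 1
G(4) = mex{1,0} = 2
G(5) = mex{2,1} = 0
G(6) = mex{0,0,0} = 1
G(7) = mex{1,1,1} = 0
G(8) = mex{0,2,0,0} = 1
G(9) = mex{1,0,1,1,0} = 2
G(10) = mex{2,1,2,0,1} = 3
G(11) = mex{3,0,0,1,0} = 2
G(12) = mex{2,1,1,2,1} = 0
G(13) = mex{0,2,0,0,2} = 1
G(14) = mex{1,3,1,1,0} = 2
G(15) = mex{2,2,2,0,1} = 3
G(16) = mex{3,0,3,1,0} = 2
G(17) = mex{2,1,2,2,1} = 0
G_A(17) = 0.
Stack B, S = {1, 6}:
G(0) = 0
G(1) = mex{0} = 1
G(2) = mex{1} = 0
G(3) = mex{0} = 1
G(4) = mex{1} = 0
G(5) = mex{0} = 1
G(6) = mex{1,0} = 2
G(7) = mex{2,1} = 0
G(8) = mex{0,0} = 1
G(9) = mex{1,1} = 0
G(10) = mex{0,0} = 1
G(11) = mex{1,1} = 0
G(12) = mex{0,2} = 1
G(13) = mex{1,0} = 2
G(14) = mex{2,1} = 0
G(15) = mex{0,0} = 1
G(16) = mex{1,1} = 0
G(17) = mex{0,0} = 1
G(18) = mex{1,1} = 0
G(19) = mex{0,2} = 1
G_B(19) = 1.
Stack C, S = {1, 4, 7, 8}:
n :  0  1  2  3  4  5  6  7  8  9 10 11 12 13 14 15 16 17 18 19 20
G :  0  1  0  1  2  0  1  2  3  2  3  0  1  3  0  1  0  1  2  3  2
G_C(20) = 2.
Combined Grundy value = 0 ⊕ 1 ⊕ 2 = 3.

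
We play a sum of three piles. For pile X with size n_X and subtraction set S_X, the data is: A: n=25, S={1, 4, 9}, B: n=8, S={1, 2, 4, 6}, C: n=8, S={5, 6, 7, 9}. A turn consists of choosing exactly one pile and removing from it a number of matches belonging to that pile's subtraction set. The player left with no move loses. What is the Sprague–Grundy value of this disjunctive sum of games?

1

Pile A, S = {1, 4, 9}:
n :  0  1  2  3  4  5  6  7  8  9 10 11 12 13 14 15 16 17 18 19 20 21 22 23 24 25
G :  0  1  0  1  2  0  1  0  1  2  0  1  0  1  2  0  1  0  1  2  0  1  0  1  2  0
G_A(25) = 0.
Pile B, S = {1, 2, 4, 6}:
G(0) = 0
G(1) = mex{0} = 1
G(2) = mex{1,0} = 2
G(3) = mex{2,1} = 0
G(4) = mex{0,2,0} = 1
G(5) = mex{1,0,1} = 2
G(6) = mex{2,1,2,0} = 3
G(7) = mex{3,2,0,1} = 4
G(8) = mex{4,3,1,2} = 0
G_B(8) = 0.
Pile C, S = {5, 6, 7, 9}:
n : 0 1 2 3 4 5 6 7 8
G : 0 0 0 0 0 1 1 1 1
G_C(8) = 1.
Combined Grundy value = 0 ⊕ 0 ⊕ 1 = 1.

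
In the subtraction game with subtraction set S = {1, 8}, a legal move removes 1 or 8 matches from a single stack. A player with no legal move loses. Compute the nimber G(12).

1

G(0) = 0
G(1) = mex{0} = 1
G(2) = mex{1} = 0
G(3) = mex{0} = 1
G(4) = mex{1} = 0
G(5) = mex{0} = 1
G(6) = mex{1} = 0
G(7) = mex{0} = 1
G(8) = mex{1,0} = 2
G(9) = mex{2,1} = 0
G(10) = mex{0,0} = 1
G(11) = mex{1,1} = 0
G(12) = mex{0,0} = 1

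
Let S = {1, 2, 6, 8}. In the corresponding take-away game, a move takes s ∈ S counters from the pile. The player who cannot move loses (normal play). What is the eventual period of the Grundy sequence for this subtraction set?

G(0) = 0
G(1) = mex{0} = 1
G(2) = mex{1,0} = 2
G(3) = mex{2,1} = 0
G(4) = mex{0,2} = 1
G(5) = mex{1,0} = 2
G(6) = mex{2,1,0} = 3
G(7) = mex{3,2,1} = 0
G(8) = mex{0,3,2,0} = 1
G(9) = mex{1,0,0,1} = 2
G(10) = mex{2,1,1,2} = 0
G(11) = mex{0,2,2,0} = 1
G(12) = mex{1,0,3,1} = 2
G(13) = mex{2,1,0,2} = 3
G(14) = mex{3,2,1,3} = 0
G(15) = mex{0,3,2,0} = 1
G(16) = mex{1,0,0,1} = 2
G(n+7) = G(n) holds for n = 0,…,7 (a full window of length max(S) = 8), so the sequence is purely periodic with period 7.

7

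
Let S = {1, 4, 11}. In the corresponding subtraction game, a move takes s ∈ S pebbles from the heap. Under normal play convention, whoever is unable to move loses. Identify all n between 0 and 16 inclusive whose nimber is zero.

0, 2, 5, 7, 10, 12, 15

G(0) = 0
G(1) = mex{0} = 1
G(2) = mex{1} = 0
G(3) = mex{0} = 1
G(4) = mex{1,0} = 2
G(5) = mex{2,1} = 0
G(6) = mex{0,0} = 1
G(7) = mex{1,1} = 0
G(8) = mex{0,2} = 1
G(9) = mex{1,0} = 2
G(10) = mex{2,1} = 0
G(11) = mex{0,0,0} = 1
G(12) = mex{1,1,1} = 0
G(13) = mex{0,2,0} = 1
G(14) = mex{1,0,1} = 2
G(15) = mex{2,1,2} = 0
G(16) = mex{0,0,0} = 1
P-positions are exactly the n with G(n) = 0.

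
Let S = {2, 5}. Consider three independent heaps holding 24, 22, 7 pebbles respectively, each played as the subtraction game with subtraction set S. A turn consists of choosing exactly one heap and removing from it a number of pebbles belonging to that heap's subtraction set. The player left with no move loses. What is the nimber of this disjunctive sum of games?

All heaps use S = {2, 5}:
G(0) = 0
G(1) = mex{} = 0
G(2) = mex{0} = 1
G(3) = mex{0} = 1
G(4) = mex{1} = 0
G(5) = mex{1,0} = 2
G(6) = mex{0,0} = 1
G(7) = mex{2,1} = 0
G(8) = mex{1,1} = 0
G(9) = mex{0,0} = 1
G(10) = mex{0,2} = 1
G(11) = mex{1,1} = 0
G(12) = mex{1,0} = 2
G(13) = mex{0,0} = 1
G(14) = mex{2,1} = 0
G(15) = mex{1,1} = 0
G(16) = mex{0,0} = 1
G(17) = mex{0,2} = 1
G(18) = mex{1,1} = 0
G(19) = mex{1,0} = 2
G(20) = mex{0,0} = 1
G(21) = mex{2,1} = 0
G(22) = mex{1,1} = 0
G(23) = mex{0,0} = 1
G(24) = mex{0,2} = 1
Heap A: G(24) = 1.
Heap B: G(22) = 0.
Heap C: G(7) = 0.
Combined Grundy value = 1 ⊕ 0 ⊕ 0 = 1.

1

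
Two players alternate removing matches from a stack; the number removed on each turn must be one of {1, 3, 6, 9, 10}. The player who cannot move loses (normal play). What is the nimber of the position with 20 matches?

1

n :  0  1  2  3  4  5  6  7  8  9 10 11 12 13 14 15 16 17 18 19 20
G :  0  1  0  1  0  1  2  3  2  3  2  3  4  5  4  0  1  0  1  0  1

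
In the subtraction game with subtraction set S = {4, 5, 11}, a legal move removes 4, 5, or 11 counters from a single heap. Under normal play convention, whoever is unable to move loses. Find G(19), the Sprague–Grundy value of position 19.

0

G(0) = 0
G(1) = mex{} = 0
G(2) = mex{} = 0
G(3) = mex{} = 0
G(4) = mex{0} = 1
G(5) = mex{0,0} = 1
G(6) = mex{0,0} = 1
G(7) = mex{0,0} = 1
G(8) = mex{1,0} = 2
G(9) = mex{1,1} = 0
G(10) = mex{1,1} = 0
G(11) = mex{1,1,0} = 2
G(12) = mex{2,1,0} = 3
G(13) = mex{0,2,0} = 1
G(14) = mex{0,0,0} = 1
G(15) = mex{2,0,1} = 3
G(16) = mex{3,2,1} = 0
G(17) = mex{1,3,1} = 0
G(18) = mex{1,1,1} = 0
G(19) = mex{3,1,2} = 0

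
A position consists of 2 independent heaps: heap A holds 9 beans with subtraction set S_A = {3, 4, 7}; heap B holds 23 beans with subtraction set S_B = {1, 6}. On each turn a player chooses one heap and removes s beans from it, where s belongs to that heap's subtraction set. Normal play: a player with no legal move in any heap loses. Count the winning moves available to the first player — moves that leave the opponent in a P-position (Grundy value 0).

1

Heap A, S = {3, 4, 7}:
n : 0 1 2 3 4 5 6 7 8 9
G : 0 0 0 1 1 1 2 2 2 3
G_A(9) = 3.
Heap B, S = {1, 6}:
n :  0  1  2  3  4  5  6  7  8  9 10 11 12 13 14 15 16 17 18 19 20 21 22 23
G :  0  1  0  1  0  1  2  0  1  0  1  0  1  2  0  1  0  1  0  1  2  0  1  0
G_B(23) = 0.
Combined Grundy value = 3 ⊕ 0 = 3.
A winning move leaves total XOR = 0, i.e. changes one component's Grundy value g to g ⊕ X where X is the current total.
Heap A: need g' = 3⊕3 = 0. Options: 9−3→G=2, 9−4→G=1, 9−7→G=0. Hits: 1.
Heap B: need g' = 0⊕3 = 3. Options: 23−1→G=1, 23−6→G=1. Hits: 0.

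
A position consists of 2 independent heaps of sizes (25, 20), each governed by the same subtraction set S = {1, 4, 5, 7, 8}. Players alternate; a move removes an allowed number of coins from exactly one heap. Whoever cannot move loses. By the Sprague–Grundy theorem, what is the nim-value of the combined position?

All heaps use S = {1, 4, 5, 7, 8}:
G(0) = 0
G(1) = mex{0} = 1
G(2) = mex{1} = 0
G(3) = mex{0} = 1
G(4) = mex{1,0} = 2
G(5) = mex{2,1,0} = 3
G(6) = mex{3,0,1} = 2
G(7) = mex{2,1,0,0} = 3
G(8) = mex{3,2,1,1,0} = 4
G(9) = mex{4,3,2,0,1} = 5
G(10) = mex{5,2,3,1,0} = 4
G(11) = mex{4,3,2,2,1} = 0
G(12) = mex{0,4,3,3,2} = 1
G(13) = mex{1,5,4,2,3} = 0
G(14) = mex{0,4,5,3,2} = 1
G(15) = mex{1,0,4,4,3} = 2
G(16) = mex{2,1,0,5,4} = 3
G(17) = mex{3,0,1,4,5} = 2
G(18) = mex{2,1,0,0,4} = 3
G(19) = mex{3,2,1,1,0} = 4
G(20) = mex{4,3,2,0,1} = 5
G(21) = mex{5,2,3,1,0} = 4
G(22) = mex{4,3,2,2,1} = 0
G(23) = mex{0,4,3,3,2} = 1
G(24) = mex{1,5,4,2,3} = 0
G(25) = mex{0,4,5,3,2} = 1
Heap A: G(25) = 1.
Heap B: G(20) = 5.
Combined Grundy value = 1 ⊕ 5 = 4.

4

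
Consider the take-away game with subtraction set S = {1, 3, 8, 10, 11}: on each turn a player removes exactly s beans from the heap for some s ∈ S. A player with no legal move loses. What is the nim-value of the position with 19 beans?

1

n :  0  1  2  3  4  5  6  7  8  9 10 11 12 13 14 15 16 17 18 19
G :  0  1  0  1  0  1  0  1  2  3  2  3  2  3  2  3  4  5  0  1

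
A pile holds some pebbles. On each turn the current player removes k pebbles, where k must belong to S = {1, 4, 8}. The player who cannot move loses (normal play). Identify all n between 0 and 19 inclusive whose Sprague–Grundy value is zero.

0, 2, 5, 7, 12, 14, 17, 19

n :  0  1  2  3  4  5  6  7  8  9 10 11 12 13 14 15 16 17 18 19
G :  0  1  0  1  2  0  1  0  1  2  3  2  0  1  0  1  2  0  1  0
P-positions are exactly the n with G(n) = 0.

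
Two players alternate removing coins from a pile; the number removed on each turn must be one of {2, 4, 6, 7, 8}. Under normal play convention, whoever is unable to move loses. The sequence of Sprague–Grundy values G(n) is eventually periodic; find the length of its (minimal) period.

10

n :  0  1  2  3  4  5  6  7  8  9 10 11 12 13 14 15 16 17 18 19 20 21
G :  0  0  1  1  2  2  3  3  4  4  0  0  1  1  2  2  3  3  4  4  0  0
G(n+10) = G(n) holds for n = 0,…,7 (a full window of length max(S) = 8), so the sequence is purely periodic with period 10.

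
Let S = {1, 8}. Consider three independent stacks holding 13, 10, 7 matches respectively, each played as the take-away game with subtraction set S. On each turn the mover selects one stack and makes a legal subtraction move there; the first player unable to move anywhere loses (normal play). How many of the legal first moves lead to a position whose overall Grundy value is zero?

0

All stacks use S = {1, 8}:
G(0) = 0
G(1) = mex{0} = 1
G(2) = mex{1} = 0
G(3) = mex{0} = 1
G(4) = mex{1} = 0
G(5) = mex{0} = 1
G(6) = mex{1} = 0
G(7) = mex{0} = 1
G(8) = mex{1,0} = 2
G(9) = mex{2,1} = 0
G(10) = mex{0,0} = 1
G(11) = mex{1,1} = 0
G(12) = mex{0,0} = 1
G(13) = mex{1,1} = 0
Stack A: G(13) = 0.
Stack B: G(10) = 1.
Stack C: G(7) = 1.
Combined Grundy value = 0 ⊕ 1 ⊕ 1 = 0.
A winning move leaves total XOR = 0, i.e. changes one component's Grundy value g to g ⊕ X where X is the current total.
Stack A: target g' = 0⊕0 = 0, but every legal move changes the Grundy value (mex property), so 0 moves.
Stack B: target g' = 1⊕0 = 1, but every legal move changes the Grundy value (mex property), so 0 moves.
Stack C: target g' = 1⊕0 = 1, but every legal move changes the Grundy value (mex property), so 0 moves.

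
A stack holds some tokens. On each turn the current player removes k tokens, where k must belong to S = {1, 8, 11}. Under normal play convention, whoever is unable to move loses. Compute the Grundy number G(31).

1

G(0) = 0
G(1) = mex{0} = 1
G(2) = mex{1} = 0
G(3) = mex{0} = 1
G(4) = mex{1} = 0
G(5) = mex{0} = 1
G(6) = mex{1} = 0
G(7) = mex{0} = 1
G(8) = mex{1,0} = 2
G(9) = mex{2,1} = 0
G(10) = mex{0,0} = 1
G(11) = mex{1,1,0} = 2
G(12) = mex{2,0,1} = 3
G(13) = mex{3,1,0} = 2
G(14) = mex{2,0,1} = 3
G(15) = mex{3,1,0} = 2
G(16) = mex{2,2,1} = 0
G(17) = mex{0,0,0} = 1
G(18) = mex{1,1,1} = 0
G(19) = mex{0,2,2} = 1
G(20) = mex{1,3,0} = 2
G(21) = mex{2,2,1} = 0
G(22) = mex{0,3,2} = 1
G(23) = mex{1,2,3} = 0
G(24) = mex{0,0,2} = 1
G(25) = mex{1,1,3} = 0
G(26) = mex{0,0,2} = 1
G(27) = mex{1,1,0} = 2
G(28) = mex{2,2,1} = 0
G(29) = mex{0,0,0} = 1
G(30) = mex{1,1,1} = 0
G(31) = mex{0,0,2} = 1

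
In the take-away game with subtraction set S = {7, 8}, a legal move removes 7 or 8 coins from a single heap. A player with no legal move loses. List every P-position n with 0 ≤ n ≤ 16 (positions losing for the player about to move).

0, 1, 2, 3, 4, 5, 6, 15, 16

G(0) = 0
G(1) = mex{} = 0
G(2) = mex{} = 0
G(3) = mex{} = 0
G(4) = mex{} = 0
G(5) = mex{} = 0
G(6) = mex{} = 0
G(7) = mex{0} = 1
G(8) = mex{0,0} = 1
G(9) = mex{0,0} = 1
G(10) = mex{0,0} = 1
G(11) = mex{0,0} = 1
G(12) = mex{0,0} = 1
G(13) = mex{0,0} = 1
G(14) = mex{1,0} = 2
G(15) = mex{1,1} = 0
G(16) = mex{1,1} = 0
P-positions are exactly the n with G(n) = 0.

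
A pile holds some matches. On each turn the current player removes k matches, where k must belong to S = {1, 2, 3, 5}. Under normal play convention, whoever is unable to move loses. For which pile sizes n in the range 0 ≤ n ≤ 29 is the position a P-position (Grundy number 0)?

0, 4, 8, 12, 16, 20, 24, 28

n :  0  1  2  3  4  5  6  7  8  9 10 11 12 13 14 15 16 17 18 19 20 21 22 23 24 25 26 27 28 29
G :  0  1  2  3  0  1  2  3  0  1  2  3  0  1  2  3  0  1  2  3  0  1  2  3  0  1  2  3  0  1
P-positions are exactly the n with G(n) = 0.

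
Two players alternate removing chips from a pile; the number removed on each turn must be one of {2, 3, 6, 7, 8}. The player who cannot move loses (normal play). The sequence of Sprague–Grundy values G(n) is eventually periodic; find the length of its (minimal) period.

G(0) = 0
G(1) = mex{} = 0
G(2) = mex{0} = 1
G(3) = mex{0,0} = 1
G(4) = mex{1,0} = 2
G(5) = mex{1,1} = 0
G(6) = mex{2,1,0} = 3
G(7) = mex{0,2,0,0} = 1
G(8) = mex{3,0,1,0,0} = 2
G(9) = mex{1,3,1,1,0} = 2
G(10) = mex{2,1,2,1,1} = 0
G(11) = mex{2,2,0,2,1} = 3
G(12) = mex{0,2,3,0,2} = 1
G(13) = mex{3,0,1,3,0} = 2
G(14) = mex{1,3,2,1,3} = 0
G(15) = mex{2,1,2,2,1} = 0
G(16) = mex{0,2,0,2,2} = 1
G(17) = mex{0,0,3,0,2} = 1
G(18) = mex{1,0,1,3,0} = 2
G(19) = mex{1,1,2,1,3} = 0
G(20) = mex{2,1,0,2,1} = 3
G(21) = mex{0,2,0,0,2} = 1
G(22) = mex{3,0,1,0,0} = 2
G(23) = mex{1,3,1,1,0} = 2
G(24) = mex{2,1,2,1,1} = 0
G(25) = mex{2,2,0,2,1} = 3
G(26) = mex{0,2,3,0,2} = 1
G(27) = mex{3,0,1,3,0} = 2
G(28) = mex{1,3,2,1,3} = 0
G(29) = mex{2,1,2,2,1} = 0
G(n+14) = G(n) holds for n = 0,…,7 (a full window of length max(S) = 8), so the sequence is purely periodic with period 14.

14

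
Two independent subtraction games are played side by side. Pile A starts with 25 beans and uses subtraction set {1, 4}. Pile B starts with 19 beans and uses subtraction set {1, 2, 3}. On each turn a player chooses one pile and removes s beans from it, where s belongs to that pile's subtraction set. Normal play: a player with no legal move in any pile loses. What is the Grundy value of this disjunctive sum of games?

3

Pile A, S = {1, 4}:
G(0) = 0
G(1) = mex{0} = 1
G(2) = mex{1} = 0
G(3) = mex{0} = 1
G(4) = mex{1,0} = 2
G(5) = mex{2,1} = 0
G(6) = mex{0,0} = 1
G(7) = mex{1,1} = 0
G(8) = mex{0,2} = 1
G(9) = mex{1,0} = 2
G(10) = mex{2,1} = 0
G(11) = mex{0,0} = 1
G(12) = mex{1,1} = 0
G(13) = mex{0,2} = 1
G(14) = mex{1,0} = 2
G(15) = mex{2,1} = 0
G(16) = mex{0,0} = 1
G(17) = mex{1,1} = 0
G(18) = mex{0,2} = 1
G(19) = mex{1,0} = 2
G(20) = mex{2,1} = 0
G(21) = mex{0,0} = 1
G(22) = mex{1,1} = 0
G(23) = mex{0,2} = 1
G(24) = mex{1,0} = 2
G(25) = mex{2,1} = 0
G_A(25) = 0.
Pile B, S = {1, 2, 3}:
n :  0  1  2  3  4  5  6  7  8  9 10 11 12 13 14 15 16 17 18 19
G :  0  1  2  3  0  1  2  3  0  1  2  3  0  1  2  3  0  1  2  3
G_B(19) = 3.
Combined Grundy value = 0 ⊕ 3 = 3.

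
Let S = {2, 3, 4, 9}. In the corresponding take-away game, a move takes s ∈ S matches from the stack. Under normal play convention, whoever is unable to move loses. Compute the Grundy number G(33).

n :  0  1  2  3  4  5  6  7  8  9 10 11 12 13 14 15 16 17 18 19 20 21 22 23 24 25 26 27 28 29 30 31 32 33
G :  0  0  1  1  2  2  0  0  1  1  2  2  0  0  1  1  2  2  0  0  1  1  2  2  0  0  1  1  2  2  0  0  1  1

1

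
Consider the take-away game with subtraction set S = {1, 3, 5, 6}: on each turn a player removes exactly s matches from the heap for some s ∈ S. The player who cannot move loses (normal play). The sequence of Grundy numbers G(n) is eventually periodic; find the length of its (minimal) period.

n :  0  1  2  3  4  5  6  7  8  9 10 11 12 13 14 15 16 17 18 19 20 21 22 23
G :  0  1  0  1  0  1  2  3  2  3  2  0  1  0  1  0  1  2  3  2  3  2  0  1
G(n+11) = G(n) holds for n = 0,…,5 (a full window of length max(S) = 6), so the sequence is purely periodic with period 11.

11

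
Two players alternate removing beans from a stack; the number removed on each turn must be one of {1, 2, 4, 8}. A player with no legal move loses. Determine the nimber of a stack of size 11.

n :  0  1  2  3  4  5  6  7  8  9 10 11
G :  0  1  2  0  1  2  0  1  2  0  1  2

2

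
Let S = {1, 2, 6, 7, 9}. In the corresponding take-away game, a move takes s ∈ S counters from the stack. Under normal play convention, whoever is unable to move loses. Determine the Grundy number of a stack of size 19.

n :  0  1  2  3  4  5  6  7  8  9 10 11 12 13 14 15 16 17 18 19
G :  0  1  2  0  1  2  3  4  0  1  2  0  1  2  3  4  0  1  2  0

0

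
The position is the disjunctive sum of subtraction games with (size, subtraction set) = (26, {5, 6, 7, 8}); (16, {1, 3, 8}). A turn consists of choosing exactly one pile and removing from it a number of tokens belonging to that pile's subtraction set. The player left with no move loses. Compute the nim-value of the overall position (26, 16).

1

Pile A, S = {5, 6, 7, 8}:
G(0) = 0
G(1) = mex{} = 0
G(2) = mex{} = 0
G(3) = mex{} = 0
G(4) = mex{} = 0
G(5) = mex{0} = 1
G(6) = mex{0,0} = 1
G(7) = mex{0,0,0} = 1
G(8) = mex{0,0,0,0} = 1
G(9) = mex{0,0,0,0} = 1
G(10) = mex{1,0,0,0} = 2
G(11) = mex{1,1,0,0} = 2
G(12) = mex{1,1,1,0} = 2
G(13) = mex{1,1,1,1} = 0
G(14) = mex{1,1,1,1} = 0
G(15) = mex{2,1,1,1} = 0
G(16) = mex{2,2,1,1} = 0
G(17) = mex{2,2,2,1} = 0
G(18) = mex{0,2,2,2} = 1
G(19) = mex{0,0,2,2} = 1
G(20) = mex{0,0,0,2} = 1
G(21) = mex{0,0,0,0} = 1
G(22) = mex{0,0,0,0} = 1
G(23) = mex{1,0,0,0} = 2
G(24) = mex{1,1,0,0} = 2
G(25) = mex{1,1,1,0} = 2
G(26) = mex{1,1,1,1} = 0
G_A(26) = 0.
Pile B, S = {1, 3, 8}:
n :  0  1  2  3  4  5  6  7  8  9 10 11 12 13 14 15 16
G :  0  1  0  1  0  1  0  1  2  3  2  0  1  0  1  0  1
G_B(16) = 1.
Combined Grundy value = 0 ⊕ 1 = 1.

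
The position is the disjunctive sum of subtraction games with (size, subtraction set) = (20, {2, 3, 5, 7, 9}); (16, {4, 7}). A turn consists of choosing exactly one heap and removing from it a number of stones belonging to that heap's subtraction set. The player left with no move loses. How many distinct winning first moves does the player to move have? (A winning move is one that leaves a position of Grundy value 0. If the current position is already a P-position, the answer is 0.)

Heap A, S = {2, 3, 5, 7, 9}:
n :  0  1  2  3  4  5  6  7  8  9 10 11 12 13 14 15 16 17 18 19 20
G :  0  0  1  1  2  2  3  3  4  4  5  0  0  1  1  2  2  3  3  4  4
G_A(20) = 4.
Heap B, S = {4, 7}:
n :  0  1  2  3  4  5  6  7  8  9 10 11 12 13 14 15 16
G :  0  0  0  0  1  1  1  1  2  2  2  0  0  0  0  1  1
G_B(16) = 1.
Combined Grundy value = 4 ⊕ 1 = 5.
A winning move leaves total XOR = 0, i.e. changes one component's Grundy value g to g ⊕ X where X is the current total.
Heap A: need g' = 4⊕5 = 1. Options: 20−2→G=3, 20−3→G=3, 20−5→G=2, 20−7→G=1, 20−9→G=0. Hits: 1.
Heap B: need g' = 1⊕5 = 4. Options: 16−4→G=0, 16−7→G=2. Hits: 0.

1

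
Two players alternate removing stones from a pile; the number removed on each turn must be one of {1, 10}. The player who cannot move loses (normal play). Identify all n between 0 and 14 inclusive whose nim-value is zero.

0, 2, 4, 6, 8, 11, 13

G(0) = 0
G(1) = mex{0} = 1
G(2) = mex{1} = 0
G(3) = mex{0} = 1
G(4) = mex{1} = 0
G(5) = mex{0} = 1
G(6) = mex{1} = 0
G(7) = mex{0} = 1
G(8) = mex{1} = 0
G(9) = mex{0} = 1
G(10) = mex{1,0} = 2
G(11) = mex{2,1} = 0
G(12) = mex{0,0} = 1
G(13) = mex{1,1} = 0
G(14) = mex{0,0} = 1
P-positions are exactly the n with G(n) = 0.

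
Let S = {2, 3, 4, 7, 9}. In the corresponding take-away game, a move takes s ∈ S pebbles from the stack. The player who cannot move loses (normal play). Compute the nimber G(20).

n :  0  1  2  3  4  5  6  7  8  9 10 11 12 13 14 15 16 17 18 19 20
G :  0  0  1  1  2  2  0  3  1  4  2  0  0  1  1  2  2  0  3  1  4

4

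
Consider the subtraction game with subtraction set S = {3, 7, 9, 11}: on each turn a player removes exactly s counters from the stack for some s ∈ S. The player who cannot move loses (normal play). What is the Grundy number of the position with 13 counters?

2

G(0) = 0
G(1) = mex{} = 0
G(2) = mex{} = 0
G(3) = mex{0} = 1
G(4) = mex{0} = 1
G(5) = mex{0} = 1
G(6) = mex{1} = 0
G(7) = mex{1,0} = 2
G(8) = mex{1,0} = 2
G(9) = mex{0,0,0} = 1
G(10) = mex{2,1,0} = 3
G(11) = mex{2,1,0,0} = 3
G(12) = mex{1,1,1,0} = 2
G(13) = mex{3,0,1,0} = 2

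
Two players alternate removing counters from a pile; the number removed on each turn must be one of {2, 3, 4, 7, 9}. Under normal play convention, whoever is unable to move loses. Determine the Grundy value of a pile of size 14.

1

n :  0  1  2  3  4  5  6  7  8  9 10 11 12 13 14
G :  0  0  1  1  2  2  0  3  1  4  2  0  0  1  1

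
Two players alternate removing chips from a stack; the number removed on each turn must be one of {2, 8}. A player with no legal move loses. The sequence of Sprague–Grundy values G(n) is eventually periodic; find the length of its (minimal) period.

G(0) = 0
G(1) = mex{} = 0
G(2) = mex{0} = 1
G(3) = mex{0} = 1
G(4) = mex{1} = 0
G(5) = mex{1} = 0
G(6) = mex{0} = 1
G(7) = mex{0} = 1
G(8) = mex{1,0} = 2
G(9) = mex{1,0} = 2
G(10) = mex{2,1} = 0
G(11) = mex{2,1} = 0
G(12) = mex{0,0} = 1
G(13) = mex{0,0} = 1
G(14) = mex{1,1} = 0
G(15) = mex{1,1} = 0
G(16) = mex{0,2} = 1
G(17) = mex{0,2} = 1
G(18) = mex{1,0} = 2
G(19) = mex{1,0} = 2
G(20) = mex{2,1} = 0
G(21) = mex{2,1} = 0
G(n+10) = G(n) holds for n = 0,…,7 (a full window of length max(S) = 8), so the sequence is purely periodic with period 10.

10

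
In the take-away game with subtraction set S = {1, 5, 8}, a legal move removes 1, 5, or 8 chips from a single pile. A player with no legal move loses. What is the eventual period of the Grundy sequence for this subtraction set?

13

n :  0  1  2  3  4  5  6  7  8  9 10 11 12 13 14 15 16 17 18 19 20 21 22 23 24 25 26 27
G :  0  1  0  1  0  1  0  1  2  3  2  3  2  0  1  0  1  0  1  0  1  2  3  2  3  2  0  1
G(n+13) = G(n) holds for n = 0,…,7 (a full window of length max(S) = 8), so the sequence is purely periodic with period 13.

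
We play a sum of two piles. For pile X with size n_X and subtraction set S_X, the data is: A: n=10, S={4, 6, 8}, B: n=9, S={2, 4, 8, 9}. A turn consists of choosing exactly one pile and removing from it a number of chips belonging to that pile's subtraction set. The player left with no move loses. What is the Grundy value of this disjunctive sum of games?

Pile A, S = {4, 6, 8}:
n :  0  1  2  3  4  5  6  7  8  9 10
G :  0  0  0  0  1  1  1  1  2  2  2
G_A(10) = 2.
Pile B, S = {2, 4, 8, 9}:
n : 0 1 2 3 4 5 6 7 8 9
G : 0 0 1 1 2 2 0 0 1 1
G_B(9) = 1.
Combined Grundy value = 2 ⊕ 1 = 3.

3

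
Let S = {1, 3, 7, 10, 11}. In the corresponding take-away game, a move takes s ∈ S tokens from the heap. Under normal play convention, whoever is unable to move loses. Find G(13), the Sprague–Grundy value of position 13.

3

G(0) = 0
G(1) = mex{0} = 1
G(2) = mex{1} = 0
G(3) = mex{0,0} = 1
G(4) = mex{1,1} = 0
G(5) = mex{0,0} = 1
G(6) = mex{1,1} = 0
G(7) = mex{0,0,0} = 1
G(8) = mex{1,1,1} = 0
G(9) = mex{0,0,0} = 1
G(10) = mex{1,1,1,0} = 2
G(11) = mex{2,0,0,1,0} = 3
G(12) = mex{3,1,1,0,1} = 2
G(13) = mex{2,2,0,1,0} = 3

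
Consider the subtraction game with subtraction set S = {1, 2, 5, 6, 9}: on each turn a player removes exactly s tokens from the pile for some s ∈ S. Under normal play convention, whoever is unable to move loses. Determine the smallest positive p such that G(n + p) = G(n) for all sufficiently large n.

7

n :  0  1  2  3  4  5  6  7  8  9 10 11 12 13 14 15 16 17
G :  0  1  2  0  1  2  3  0  1  2  0  1  2  3  0  1  2  0
G(n+7) = G(n) holds for n = 0,…,8 (a full window of length max(S) = 9), so the sequence is purely periodic with period 7.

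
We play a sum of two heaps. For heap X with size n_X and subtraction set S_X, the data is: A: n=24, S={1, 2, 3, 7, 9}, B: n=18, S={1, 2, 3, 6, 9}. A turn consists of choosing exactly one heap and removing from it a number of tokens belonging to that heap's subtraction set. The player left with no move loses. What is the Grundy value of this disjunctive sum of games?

2

Heap A, S = {1, 2, 3, 7, 9}:
G(0) = 0
G(1) = mex{0} = 1
G(2) = mex{1,0} = 2
G(3) = mex{2,1,0} = 3
G(4) = mex{3,2,1} = 0
G(5) = mex{0,3,2} = 1
G(6) = mex{1,0,3} = 2
G(7) = mex{2,1,0,0} = 3
G(8) = mex{3,2,1,1} = 0
G(9) = mex{0,3,2,2,0} = 1
G(10) = mex{1,0,3,3,1} = 2
G(11) = mex{2,1,0,0,2} = 3
G(12) = mex{3,2,1,1,3} = 0
G(13) = mex{0,3,2,2,0} = 1
G(14) = mex{1,0,3,3,1} = 2
G(15) = mex{2,1,0,0,2} = 3
G(16) = mex{3,2,1,1,3} = 0
G(17) = mex{0,3,2,2,0} = 1
G(18) = mex{1,0,3,3,1} = 2
G(19) = mex{2,1,0,0,2} = 3
G(20) = mex{3,2,1,1,3} = 0
G(21) = mex{0,3,2,2,0} = 1
G(22) = mex{1,0,3,3,1} = 2
G(23) = mex{2,1,0,0,2} = 3
G(24) = mex{3,2,1,1,3} = 0
G_A(24) = 0.
Heap B, S = {1, 2, 3, 6, 9}:
n :  0  1  2  3  4  5  6  7  8  9 10 11 12 13 14 15 16 17 18
G :  0  1  2  3  0  1  2  3  0  1  2  3  0  1  2  3  0  1  2
G_B(18) = 2.
Combined Grundy value = 0 ⊕ 2 = 2.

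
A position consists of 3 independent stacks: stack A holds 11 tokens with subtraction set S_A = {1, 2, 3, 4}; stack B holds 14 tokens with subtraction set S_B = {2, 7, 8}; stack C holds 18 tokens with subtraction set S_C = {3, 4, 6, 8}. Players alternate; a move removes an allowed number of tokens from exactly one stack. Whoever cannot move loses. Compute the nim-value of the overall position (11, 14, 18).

3

Stack A, S = {1, 2, 3, 4}:
n :  0  1  2  3  4  5  6  7  8  9 10 11
G :  0  1  2  3  4  0  1  2  3  4  0  1
G_A(11) = 1.
Stack B, S = {2, 7, 8}:
G(0) = 0
G(1) = mex{} = 0
G(2) = mex{0} = 1
G(3) = mex{0} = 1
G(4) = mex{1} = 0
G(5) = mex{1} = 0
G(6) = mex{0} = 1
G(7) = mex{0,0} = 1
G(8) = mex{1,0,0} = 2
G(9) = mex{1,1,0} = 2
G(10) = mex{2,1,1} = 0
G(11) = mex{2,0,1} = 3
G(12) = mex{0,0,0} = 1
G(13) = mex{3,1,0} = 2
G(14) = mex{1,1,1} = 0
G_B(14) = 0.
Stack C, S = {3, 4, 6, 8}:
G(0) = 0
G(1) = mex{} = 0
G(2) = mex{} = 0
G(3) = mex{0} = 1
G(4) = mex{0,0} = 1
G(5) = mex{0,0} = 1
G(6) = mex{1,0,0} = 2
G(7) = mex{1,1,0} = 2
G(8) = mex{1,1,0,0} = 2
G(9) = mex{2,1,1,0} = 3
G(10) = mex{2,2,1,0} = 3
G(11) = mex{2,2,1,1} = 0
G(12) = mex{3,2,2,1} = 0
G(13) = mex{3,3,2,1} = 0
G(14) = mex{0,3,2,2} = 1
G(15) = mex{0,0,3,2} = 1
G(16) = mex{0,0,3,2} = 1
G(17) = mex{1,0,0,3} = 2
G(18) = mex{1,1,0,3} = 2
G_C(18) = 2.
Combined Grundy value = 1 ⊕ 0 ⊕ 2 = 3.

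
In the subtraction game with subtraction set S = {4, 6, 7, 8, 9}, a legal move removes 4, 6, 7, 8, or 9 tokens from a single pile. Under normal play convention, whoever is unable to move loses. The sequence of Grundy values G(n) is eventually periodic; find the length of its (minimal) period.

n :  0  1  2  3  4  5  6  7  8  9 10 11 12 13 14 15 16 17 18 19 20 21 22 23 24 25 26 27
G :  0  0  0  0  1  1  1  1  2  2  2  2  3  0  0  0  0  1  1  1  1  2  2  2  2  3  0  0
G(n+13) = G(n) holds for n = 0,…,8 (a full window of length max(S) = 9), so the sequence is purely periodic with period 13.

13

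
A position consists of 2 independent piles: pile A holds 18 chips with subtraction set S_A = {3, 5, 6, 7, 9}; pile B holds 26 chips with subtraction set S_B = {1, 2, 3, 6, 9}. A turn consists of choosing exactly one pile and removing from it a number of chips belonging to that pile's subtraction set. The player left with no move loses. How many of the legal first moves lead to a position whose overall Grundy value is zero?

Pile A, S = {3, 5, 6, 7, 9}:
G(0) = 0
G(1) = mex{} = 0
G(2) = mex{} = 0
G(3) = mex{0} = 1
G(4) = mex{0} = 1
G(5) = mex{0,0} = 1
G(6) = mex{1,0,0} = 2
G(7) = mex{1,0,0,0} = 2
G(8) = mex{1,1,0,0} = 2
G(9) = mex{2,1,1,0,0} = 3
G(10) = mex{2,1,1,1,0} = 3
G(11) = mex{2,2,1,1,0} = 3
G(12) = mex{3,2,2,1,1} = 0
G(13) = mex{3,2,2,2,1} = 0
G(14) = mex{3,3,2,2,1} = 0
G(15) = mex{0,3,3,2,2} = 1
G(16) = mex{0,3,3,3,2} = 1
G(17) = mex{0,0,3,3,2} = 1
G(18) = mex{1,0,0,3,3} = 2
G_A(18) = 2.
Pile B, S = {1, 2, 3, 6, 9}:
G(0) = 0
G(1) = mex{0} = 1
G(2) = mex{1,0} = 2
G(3) = mex{2,1,0} = 3
G(4) = mex{3,2,1} = 0
G(5) = mex{0,3,2} = 1
G(6) = mex{1,0,3,0} = 2
G(7) = mex{2,1,0,1} = 3
G(8) = mex{3,2,1,2} = 0
G(9) = mex{0,3,2,3,0} = 1
G(10) = mex{1,0,3,0,1} = 2
G(11) = mex{2,1,0,1,2} = 3
G(12) = mex{3,2,1,2,3} = 0
G(13) = mex{0,3,2,3,0} = 1
G(14) = mex{1,0,3,0,1} = 2
G(15) = mex{2,1,0,1,2} = 3
G(16) = mex{3,2,1,2,3} = 0
G(17) = mex{0,3,2,3,0} = 1
G(18) = mex{1,0,3,0,1} = 2
G(19) = mex{2,1,0,1,2} = 3
G(20) = mex{3,2,1,2,3} = 0
G(21) = mex{0,3,2,3,0} = 1
G(22) = mex{1,0,3,0,1} = 2
G(23) = mex{2,1,0,1,2} = 3
G(24) = mex{3,2,1,2,3} = 0
G(25) = mex{0,3,2,3,0} = 1
G(26) = mex{1,0,3,0,1} = 2
G_B(26) = 2.
Combined Grundy value = 2 ⊕ 2 = 0.
A winning move leaves total XOR = 0, i.e. changes one component's Grundy value g to g ⊕ X where X is the current total.
Pile A: target g' = 2⊕0 = 2, but every legal move changes the Grundy value (mex property), so 0 moves.
Pile B: target g' = 2⊕0 = 2, but every legal move changes the Grundy value (mex property), so 0 moves.

0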